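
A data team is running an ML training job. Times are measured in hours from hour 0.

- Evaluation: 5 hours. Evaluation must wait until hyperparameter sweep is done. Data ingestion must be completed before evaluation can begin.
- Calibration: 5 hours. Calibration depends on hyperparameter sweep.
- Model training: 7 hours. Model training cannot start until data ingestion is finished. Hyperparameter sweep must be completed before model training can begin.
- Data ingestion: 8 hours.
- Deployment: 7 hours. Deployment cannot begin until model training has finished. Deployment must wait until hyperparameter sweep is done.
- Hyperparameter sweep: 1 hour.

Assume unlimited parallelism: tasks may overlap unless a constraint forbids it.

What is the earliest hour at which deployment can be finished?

Nothing blocks hyperparameter sweep, so it runs from hour 0 to hour 1.
Nothing blocks data ingestion, so it runs from hour 0 to hour 8.
Model training needs all of data ingestion (finishes hour 8); hyperparameter sweep (finishes hour 1). That puts its earliest start at hour 8; it finishes at 8 + 7 = hour 15.
Deployment needs all of model training (finishes hour 15); hyperparameter sweep (finishes hour 1). That puts its earliest start at hour 15; it finishes at 15 + 7 = hour 22.

22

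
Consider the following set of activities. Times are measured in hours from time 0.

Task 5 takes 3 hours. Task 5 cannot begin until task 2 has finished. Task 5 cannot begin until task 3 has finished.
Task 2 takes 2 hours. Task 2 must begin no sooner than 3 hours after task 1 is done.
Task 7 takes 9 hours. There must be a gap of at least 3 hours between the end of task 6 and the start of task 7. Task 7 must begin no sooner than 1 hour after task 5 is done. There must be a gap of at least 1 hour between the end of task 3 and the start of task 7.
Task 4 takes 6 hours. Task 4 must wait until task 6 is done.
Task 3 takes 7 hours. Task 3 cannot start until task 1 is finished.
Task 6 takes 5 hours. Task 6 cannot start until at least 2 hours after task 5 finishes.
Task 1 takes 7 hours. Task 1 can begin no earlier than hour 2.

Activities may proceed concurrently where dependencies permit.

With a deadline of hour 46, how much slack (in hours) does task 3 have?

Task 1 waits on its own release at hour 2, so it starts at hour 2 and finishes at 2 + 7 = hour 9.
After task 1 (finishes hour 9), task 3 can start at hour 9 and finishes at hour 16.

Working backward from the deadline:
Nothing follows task 4; the deadline of hour 46 is its only limit. It must start by 46 − 6 = hour 40.
Task 7 has no dependents, so it just needs to finish by hour 46. Starting by 46 − 9 = hour 37 achieves that.
For task 6: task 4 (must start by hour 40); task 7 (must start by hour 37, minus 3-hour gap → hour 34). The most restrictive is hour 34; with a 5-hour duration, task 6 must start by hour 29.
Task 5 feeds task 6 (must start by hour 29, minus 2-hour gap → hour 27); task 7 (must start by hour 37, minus 1-hour gap → hour 36). Taking the minimum, task 5 must finish by hour 27 and start by 27 − 3 = hour 24.
Task 3 has several dependents: task 5 (must start by hour 24); task 7 (must start by hour 37, minus 1-hour gap → hour 36). The earliest of those limits is hour 24, so task 3 must start by 24 − 7 = hour 17.
So task 3 can start as early as hour 9 and as late as hour 17, giving 17 − 9 = 8 hours of slack.

8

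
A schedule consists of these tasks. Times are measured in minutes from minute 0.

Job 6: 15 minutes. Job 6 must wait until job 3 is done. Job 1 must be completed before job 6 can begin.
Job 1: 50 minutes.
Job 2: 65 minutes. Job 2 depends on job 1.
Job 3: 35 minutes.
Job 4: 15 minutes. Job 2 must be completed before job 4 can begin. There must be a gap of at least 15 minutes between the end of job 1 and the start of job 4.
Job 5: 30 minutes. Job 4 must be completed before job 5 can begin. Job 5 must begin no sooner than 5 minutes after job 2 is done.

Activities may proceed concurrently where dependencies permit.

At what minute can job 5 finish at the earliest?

160

Job 1 can start immediately at minute 0; it finishes at minute 50.
Job 2 waits on job 1 (finishes minute 50), so it starts at minute 50 and finishes at 50 + 65 = minute 115.
For job 4: job 2 (finishes minute 115); job 1 (finishes minute 50, plus 15-minute gap → minute 65). Taking the maximum gives a start of minute 115, and it finishes at 115 + 15 = minute 130.
Job 5 has to wait for job 4 (finishes minute 130); job 2 (finishes minute 115, plus 5-minute gap → minute 120). The latest of these is minute 130, so job 5 runs minute 130 to 130 + 30 = minute 160.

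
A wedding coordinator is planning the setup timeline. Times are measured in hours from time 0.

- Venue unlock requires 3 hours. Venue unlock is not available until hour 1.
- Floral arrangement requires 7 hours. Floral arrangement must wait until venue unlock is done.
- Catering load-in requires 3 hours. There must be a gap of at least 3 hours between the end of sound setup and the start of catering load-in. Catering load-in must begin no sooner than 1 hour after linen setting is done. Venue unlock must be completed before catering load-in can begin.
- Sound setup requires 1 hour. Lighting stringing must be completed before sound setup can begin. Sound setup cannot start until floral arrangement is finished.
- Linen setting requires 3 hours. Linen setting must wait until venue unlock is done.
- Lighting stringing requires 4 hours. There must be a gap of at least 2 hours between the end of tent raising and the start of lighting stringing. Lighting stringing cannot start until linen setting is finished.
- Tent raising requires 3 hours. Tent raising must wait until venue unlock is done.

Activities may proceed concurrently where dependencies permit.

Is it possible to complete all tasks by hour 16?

No

Venue unlock cannot begin until its own release at hour 1. It runs from hour 1 to 1 + 3 = hour 4.
Floral arrangement waits on venue unlock (finishes hour 4), so it starts at hour 4 and finishes at 4 + 7 = hour 11.
Linen setting cannot begin until venue unlock (finishes hour 4). It runs from hour 4 to 4 + 3 = hour 7.
After venue unlock (finishes hour 4), tent raising can start at hour 4 and finishes at hour 7.
Lighting stringing has to wait for tent raising (finishes hour 7, plus 2-hour gap → hour 9); linen setting (finishes hour 7). The latest of these is hour 9, so lighting stringing runs hour 9 to 9 + 4 = hour 13.
Sound setup cannot start until lighting stringing (finishes hour 13); floral arrangement (finishes hour 11). The controlling bound is hour 13, so sound setup finishes at 13 + 1 = hour 14.
Catering load-in needs all of sound setup (finishes hour 14, plus 3-hour gap → hour 17); linen setting (finishes hour 7, plus 1-hour gap → hour 8); venue unlock (finishes hour 4). That puts its earliest start at hour 17; it finishes at 17 + 3 = hour 20.
The earliest everything can be done is hour 20, which is after the deadline of 16, so it is not possible.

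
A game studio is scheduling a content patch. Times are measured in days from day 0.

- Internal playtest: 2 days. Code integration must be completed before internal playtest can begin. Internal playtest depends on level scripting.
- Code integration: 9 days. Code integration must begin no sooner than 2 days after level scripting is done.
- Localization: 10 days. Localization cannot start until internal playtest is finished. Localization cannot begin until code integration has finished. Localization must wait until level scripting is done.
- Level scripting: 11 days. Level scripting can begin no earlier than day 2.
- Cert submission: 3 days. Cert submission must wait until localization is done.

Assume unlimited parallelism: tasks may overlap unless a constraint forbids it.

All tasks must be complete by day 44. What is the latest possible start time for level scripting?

7

Cert submission has no dependents, so it just needs to finish by day 44. Starting by 44 − 3 = day 41 achieves that.
Localization must finish before cert submission (must start by day 41). With a 10-day duration, localization must start by 41 − 10 = day 31.
Internal playtest must finish before localization (must start by day 31). With a 2-day duration, internal playtest must start by 31 − 2 = day 29.
For code integration: internal playtest (must start by day 29); localization (must start by day 31). The most restrictive is day 29; with a 9-day duration, code integration must start by day 20.
Level scripting must finish in time for code integration (must start by day 20, minus 2-day gap → day 18); internal playtest (must start by day 29); localization (must start by day 31). The tightest is day 18, so level scripting must start by 18 − 11 = day 7.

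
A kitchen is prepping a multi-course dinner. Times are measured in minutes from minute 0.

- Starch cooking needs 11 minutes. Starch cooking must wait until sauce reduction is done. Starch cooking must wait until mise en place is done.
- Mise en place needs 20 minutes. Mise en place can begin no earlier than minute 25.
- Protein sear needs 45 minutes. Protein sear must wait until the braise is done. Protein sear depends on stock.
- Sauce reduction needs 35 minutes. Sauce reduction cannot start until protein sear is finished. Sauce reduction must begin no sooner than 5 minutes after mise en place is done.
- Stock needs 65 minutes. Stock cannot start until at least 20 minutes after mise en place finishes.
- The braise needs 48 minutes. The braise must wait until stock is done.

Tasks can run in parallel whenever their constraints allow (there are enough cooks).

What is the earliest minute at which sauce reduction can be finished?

258

Mise en place cannot begin until its own release at minute 25. It runs from minute 25 to 25 + 20 = minute 45.
Stock waits on mise en place (finishes minute 45, plus 20-minute gap → minute 65), so it starts at minute 65 and finishes at 65 + 65 = minute 130.
After stock (finishes minute 130), the braise can start at minute 130 and finishes at minute 178.
Protein sear has to wait for the braise (finishes minute 178); stock (finishes minute 130). The latest of these is minute 178, so protein sear runs minute 178 to 178 + 45 = minute 223.
Sauce reduction cannot start until protein sear (finishes minute 223); mise en place (finishes minute 45, plus 5-minute gap → minute 50). The controlling bound is minute 223, so sauce reduction finishes at 223 + 35 = minute 258.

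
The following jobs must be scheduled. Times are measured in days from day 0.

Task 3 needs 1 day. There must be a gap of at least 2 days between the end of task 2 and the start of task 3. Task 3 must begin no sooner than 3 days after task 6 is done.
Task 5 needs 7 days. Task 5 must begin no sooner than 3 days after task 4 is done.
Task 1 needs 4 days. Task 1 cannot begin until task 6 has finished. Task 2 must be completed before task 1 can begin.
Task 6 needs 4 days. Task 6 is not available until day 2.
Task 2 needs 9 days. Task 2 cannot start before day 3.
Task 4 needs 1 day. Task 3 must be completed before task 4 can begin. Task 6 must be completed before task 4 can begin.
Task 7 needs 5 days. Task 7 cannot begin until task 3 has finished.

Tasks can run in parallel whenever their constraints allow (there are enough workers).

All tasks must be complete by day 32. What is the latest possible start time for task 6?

Task 1 has no dependents, so it just needs to finish by day 32. Starting by 32 − 4 = day 28 achieves that.
Task 5 has no dependents, so it just needs to finish by day 32. Starting by 32 − 7 = day 25 achieves that.
Task 4 has to be done before task 5 (must start by day 25, minus 3-day gap → day 22). That means finishing by day 22, i.e. starting by 22 − 1 = day 21.
To finish by day 32, task 7 (duration 5) must start no later than day 27.
Task 3 feeds task 4 (must start by day 21); task 7 (must start by day 27). Taking the minimum, task 3 must finish by day 21 and start by 21 − 1 = day 20.
Task 6 feeds task 1 (must start by day 28); task 3 (must start by day 20, minus 3-day gap → day 17); task 4 (must start by day 21). Taking the minimum, task 6 must finish by day 17 and start by 17 − 4 = day 13.

13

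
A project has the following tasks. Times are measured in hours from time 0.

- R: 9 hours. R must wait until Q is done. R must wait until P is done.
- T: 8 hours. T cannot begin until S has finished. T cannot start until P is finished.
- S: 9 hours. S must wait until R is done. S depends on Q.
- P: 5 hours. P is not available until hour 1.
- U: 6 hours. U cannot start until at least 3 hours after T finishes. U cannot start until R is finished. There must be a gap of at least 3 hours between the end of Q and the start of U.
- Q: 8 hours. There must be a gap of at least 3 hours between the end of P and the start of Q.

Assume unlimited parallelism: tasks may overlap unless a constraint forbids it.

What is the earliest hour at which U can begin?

46

After its own release at hour 1, P can start at hour 1 and finishes at hour 6.
Q cannot begin until P (finishes hour 6, plus 3-hour gap → hour 9). It runs from hour 9 to 9 + 8 = hour 17.
For R: Q (finishes hour 17); P (finishes hour 6). Taking the maximum gives a start of hour 17, and it finishes at 17 + 9 = hour 26.
S cannot start until R (finishes hour 26); Q (finishes hour 17). The controlling bound is hour 26, so S finishes at 26 + 9 = hour 35.
For T: S (finishes hour 35); P (finishes hour 6). Taking the maximum gives a start of hour 35, and it finishes at 35 + 8 = hour 43.
U waits on T (finishes hour 43, plus 3-hour gap → hour 46); R (finishes hour 26); Q (finishes hour 17, plus 3-hour gap → hour 20). The latest of these is hour 46, which is the earliest U can start.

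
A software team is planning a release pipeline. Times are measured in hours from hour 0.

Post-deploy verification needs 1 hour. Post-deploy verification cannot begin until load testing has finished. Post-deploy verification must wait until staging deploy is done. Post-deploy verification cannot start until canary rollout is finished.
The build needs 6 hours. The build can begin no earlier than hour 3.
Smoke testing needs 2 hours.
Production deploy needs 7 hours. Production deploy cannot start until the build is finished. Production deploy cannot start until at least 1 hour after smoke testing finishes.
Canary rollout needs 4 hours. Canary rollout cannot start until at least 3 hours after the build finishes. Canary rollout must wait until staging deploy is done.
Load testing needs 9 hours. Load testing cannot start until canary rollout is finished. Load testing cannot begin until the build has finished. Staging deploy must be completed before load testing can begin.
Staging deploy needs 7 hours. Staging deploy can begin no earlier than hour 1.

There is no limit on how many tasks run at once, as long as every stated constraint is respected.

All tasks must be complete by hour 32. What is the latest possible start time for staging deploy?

Nothing follows post-deploy verification; the deadline of hour 32 is its only limit. It must start by 32 − 1 = hour 31.
Load testing must finish before post-deploy verification (must start by hour 31). With a 9-hour duration, load testing must start by 31 − 9 = hour 22.
For canary rollout: load testing (must start by hour 22); post-deploy verification (must start by hour 31). The most restrictive is hour 22; with a 4-hour duration, canary rollout must start by hour 18.
Staging deploy must finish in time for canary rollout (must start by hour 18); load testing (must start by hour 22); post-deploy verification (must start by hour 31). The tightest is hour 18, so staging deploy must start by 18 − 7 = hour 11.

11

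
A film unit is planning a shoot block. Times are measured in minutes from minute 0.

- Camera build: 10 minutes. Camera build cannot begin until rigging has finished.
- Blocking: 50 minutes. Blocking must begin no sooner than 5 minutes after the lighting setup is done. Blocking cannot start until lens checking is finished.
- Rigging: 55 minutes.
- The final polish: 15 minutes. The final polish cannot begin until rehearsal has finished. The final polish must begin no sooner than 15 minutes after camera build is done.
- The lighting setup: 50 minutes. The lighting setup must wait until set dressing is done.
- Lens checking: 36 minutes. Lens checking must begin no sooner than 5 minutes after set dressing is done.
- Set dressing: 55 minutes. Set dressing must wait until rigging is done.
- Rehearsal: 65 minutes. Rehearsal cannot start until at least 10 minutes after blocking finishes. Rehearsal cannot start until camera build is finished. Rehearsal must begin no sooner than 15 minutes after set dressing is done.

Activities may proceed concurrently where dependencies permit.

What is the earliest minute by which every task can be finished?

305

Nothing blocks rigging, so it runs from minute 0 to minute 55.
Camera build waits on rigging (finishes minute 55), so it starts at minute 55 and finishes at 55 + 10 = minute 65.
After rigging (finishes minute 55), set dressing can start at minute 55 and finishes at minute 110.
After set dressing (finishes minute 110, plus 5-minute gap → minute 115), lens checking can start at minute 115 and finishes at minute 151.
The lighting setup cannot begin until set dressing (finishes minute 110). It runs from minute 110 to 110 + 50 = minute 160.
For blocking: the lighting setup (finishes minute 160, plus 5-minute gap → minute 165); lens checking (finishes minute 151). Taking the maximum gives a start of minute 165, and it finishes at 165 + 50 = minute 215.
Rehearsal has to wait for blocking (finishes minute 215, plus 10-minute gap → minute 225); camera build (finishes minute 65); set dressing (finishes minute 110, plus 15-minute gap → minute 125). The latest of these is minute 225, so rehearsal runs minute 225 to 225 + 65 = minute 290.
The final polish needs all of rehearsal (finishes minute 290); camera build (finishes minute 65, plus 15-minute gap → minute 80). That puts its earliest start at minute 290; it finishes at 290 + 15 = minute 305.
All tasks are finished once the last one completes. Finish times: Rigging at 55, Set dressing at 110, The lighting setup at 160, Camera build at 65, Lens checking at 151, Blocking at 215, Rehearsal at 290, The final polish at 305. The latest is minute 305.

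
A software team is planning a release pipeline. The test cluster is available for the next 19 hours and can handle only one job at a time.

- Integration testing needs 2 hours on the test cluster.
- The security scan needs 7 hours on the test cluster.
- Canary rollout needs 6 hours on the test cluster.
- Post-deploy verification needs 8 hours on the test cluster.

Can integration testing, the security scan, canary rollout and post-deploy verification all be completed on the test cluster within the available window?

Running back to back, the jobs need 2 + 7 + 6 + 8 = 23 hours on the test cluster.
Since 23 > 19, they cannot all fit.

No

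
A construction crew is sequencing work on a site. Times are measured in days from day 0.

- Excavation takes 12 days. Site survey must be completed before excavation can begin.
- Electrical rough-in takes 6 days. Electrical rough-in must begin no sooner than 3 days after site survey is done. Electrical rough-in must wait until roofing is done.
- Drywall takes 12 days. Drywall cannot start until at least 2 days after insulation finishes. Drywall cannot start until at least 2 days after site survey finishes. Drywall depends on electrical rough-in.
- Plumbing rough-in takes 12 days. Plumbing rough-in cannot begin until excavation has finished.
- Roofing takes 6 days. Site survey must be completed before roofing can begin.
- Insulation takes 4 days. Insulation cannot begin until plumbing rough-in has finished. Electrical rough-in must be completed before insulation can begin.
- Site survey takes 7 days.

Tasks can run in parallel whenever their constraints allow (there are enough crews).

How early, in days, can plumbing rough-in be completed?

Site survey can start immediately at day 0; it finishes at day 7.
Excavation waits on site survey (finishes day 7), so it starts at day 7 and finishes at 7 + 12 = day 19.
Plumbing rough-in cannot begin until excavation (finishes day 19). It runs from day 19 to 19 + 12 = day 31.

31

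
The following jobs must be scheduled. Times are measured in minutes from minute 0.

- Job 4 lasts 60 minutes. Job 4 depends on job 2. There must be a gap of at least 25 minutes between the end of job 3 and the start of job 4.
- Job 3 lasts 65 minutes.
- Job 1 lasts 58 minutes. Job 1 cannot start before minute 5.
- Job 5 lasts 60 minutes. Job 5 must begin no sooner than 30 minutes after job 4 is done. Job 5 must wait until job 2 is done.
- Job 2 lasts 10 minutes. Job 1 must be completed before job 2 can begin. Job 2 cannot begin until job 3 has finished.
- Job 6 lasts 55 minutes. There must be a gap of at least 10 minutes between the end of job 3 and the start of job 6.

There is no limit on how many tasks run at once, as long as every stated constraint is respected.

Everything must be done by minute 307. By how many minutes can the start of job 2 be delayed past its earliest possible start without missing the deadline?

82

Job 3 has no prerequisites, so it starts at minute 0 and finishes at minute 65.
Job 1 cannot begin until its own release at minute 5. It runs from minute 5 to 5 + 58 = minute 63.
Job 2 cannot start until job 1 (finishes minute 63); job 3 (finishes minute 65). The controlling bound is minute 65, so job 2 finishes at 65 + 10 = minute 75.

Working backward from the deadline:
To finish by minute 307, job 5 (duration 60) must start no later than minute 247.
Job 4 feeds into job 5 (must start by minute 247, minus 30-minute gap → minute 217); so job 4 must finish by minute 217 and therefore start by minute 157.
For job 2: job 4 (must start by minute 157); job 5 (must start by minute 247). The most restrictive is minute 157; with a 10-minute duration, job 2 must start by minute 147.
So job 2 can start as early as minute 65 and as late as minute 147, giving 147 − 65 = 82 minutes of slack.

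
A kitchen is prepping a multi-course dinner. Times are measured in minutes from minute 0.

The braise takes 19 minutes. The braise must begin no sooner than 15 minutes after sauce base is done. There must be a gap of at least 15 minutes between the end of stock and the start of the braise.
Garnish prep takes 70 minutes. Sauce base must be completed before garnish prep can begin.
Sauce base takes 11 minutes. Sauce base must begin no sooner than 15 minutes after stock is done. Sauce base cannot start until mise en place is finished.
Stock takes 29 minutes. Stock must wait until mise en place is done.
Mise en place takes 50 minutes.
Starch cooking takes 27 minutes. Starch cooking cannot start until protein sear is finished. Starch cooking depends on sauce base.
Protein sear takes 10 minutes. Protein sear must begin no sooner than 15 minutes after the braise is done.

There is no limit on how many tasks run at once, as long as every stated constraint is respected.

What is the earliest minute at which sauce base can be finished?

Mise en place can start immediately at minute 0; it finishes at minute 50.
Stock cannot begin until mise en place (finishes minute 50). It runs from minute 50 to 50 + 29 = minute 79.
Sauce base needs all of stock (finishes minute 79, plus 15-minute gap → minute 94); mise en place (finishes minute 50). That puts its earliest start at minute 94; it finishes at 94 + 11 = minute 105.

105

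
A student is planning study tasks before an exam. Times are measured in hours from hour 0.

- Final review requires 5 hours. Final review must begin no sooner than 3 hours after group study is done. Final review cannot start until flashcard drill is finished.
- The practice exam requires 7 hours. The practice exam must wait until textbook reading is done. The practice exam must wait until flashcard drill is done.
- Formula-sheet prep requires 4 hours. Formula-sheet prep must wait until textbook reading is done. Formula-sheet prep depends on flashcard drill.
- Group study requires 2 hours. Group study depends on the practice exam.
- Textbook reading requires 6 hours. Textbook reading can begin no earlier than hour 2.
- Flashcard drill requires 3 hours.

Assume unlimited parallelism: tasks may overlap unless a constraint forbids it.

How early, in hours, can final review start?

Flashcard drill has no prerequisites, so it starts at hour 0 and finishes at hour 3.
Textbook reading cannot begin until its own release at hour 2. It runs from hour 2 to 2 + 6 = hour 8.
For the practice exam: textbook reading (finishes hour 8); flashcard drill (finishes hour 3). Taking the maximum gives a start of hour 8, and it finishes at 8 + 7 = hour 15.
After the practice exam (finishes hour 15), group study can start at hour 15 and finishes at hour 17.
Final review waits on group study (finishes hour 17, plus 3-hour gap → hour 20); flashcard drill (finishes hour 3). The latest of these is hour 20, which is the earliest final review can start.

20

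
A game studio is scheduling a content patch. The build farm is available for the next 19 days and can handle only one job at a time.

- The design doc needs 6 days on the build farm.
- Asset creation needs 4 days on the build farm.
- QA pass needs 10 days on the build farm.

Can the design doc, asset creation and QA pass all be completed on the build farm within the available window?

No

Running back to back, the jobs need 6 + 4 + 10 = 20 days on the build farm.
Since 20 > 19, they cannot all fit.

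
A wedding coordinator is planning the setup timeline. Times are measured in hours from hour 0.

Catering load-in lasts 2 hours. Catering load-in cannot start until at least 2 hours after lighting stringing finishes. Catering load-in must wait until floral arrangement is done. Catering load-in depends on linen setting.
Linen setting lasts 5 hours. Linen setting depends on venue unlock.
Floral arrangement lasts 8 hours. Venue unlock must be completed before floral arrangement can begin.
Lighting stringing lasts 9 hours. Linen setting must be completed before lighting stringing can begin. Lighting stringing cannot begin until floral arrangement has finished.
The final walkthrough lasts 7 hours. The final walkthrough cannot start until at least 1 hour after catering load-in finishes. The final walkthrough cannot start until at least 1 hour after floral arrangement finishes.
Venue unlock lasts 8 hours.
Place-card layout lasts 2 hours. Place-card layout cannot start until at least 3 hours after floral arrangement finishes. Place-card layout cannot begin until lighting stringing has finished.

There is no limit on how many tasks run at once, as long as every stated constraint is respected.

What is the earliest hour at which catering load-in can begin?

Venue unlock can start immediately at hour 0; it finishes at hour 8.
Floral arrangement cannot begin until venue unlock (finishes hour 8). It runs from hour 8 to 8 + 8 = hour 16.
Linen setting cannot begin until venue unlock (finishes hour 8). It runs from hour 8 to 8 + 5 = hour 13.
Lighting stringing cannot start until linen setting (finishes hour 13); floral arrangement (finishes hour 16). The controlling bound is hour 16, so lighting stringing finishes at 16 + 9 = hour 25.
Catering load-in waits on lighting stringing (finishes hour 25, plus 2-hour gap → hour 27); floral arrangement (finishes hour 16); linen setting (finishes hour 13). The latest of these is hour 27, which is the earliest catering load-in can start.

27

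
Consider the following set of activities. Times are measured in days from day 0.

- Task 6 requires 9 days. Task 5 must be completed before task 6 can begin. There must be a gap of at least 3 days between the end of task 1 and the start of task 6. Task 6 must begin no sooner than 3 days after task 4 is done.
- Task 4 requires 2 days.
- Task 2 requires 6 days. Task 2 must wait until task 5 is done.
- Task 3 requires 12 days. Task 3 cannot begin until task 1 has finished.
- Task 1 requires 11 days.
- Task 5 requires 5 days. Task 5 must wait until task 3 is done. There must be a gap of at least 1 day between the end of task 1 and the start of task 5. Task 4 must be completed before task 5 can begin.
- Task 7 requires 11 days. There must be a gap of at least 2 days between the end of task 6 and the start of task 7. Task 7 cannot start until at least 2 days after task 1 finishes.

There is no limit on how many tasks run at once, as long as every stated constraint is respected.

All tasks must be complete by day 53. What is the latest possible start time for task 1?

Task 2 must finish by day 53; it takes 6 days, so it must start by 53 − 6 = day 47.
Nothing follows task 7; the deadline of day 53 is its only limit. It must start by 53 − 11 = day 42.
Task 6 feeds into task 7 (must start by day 42, minus 2-day gap → day 40); so task 6 must finish by day 40 and therefore start by day 31.
Task 5 feeds task 2 (must start by day 47); task 6 (must start by day 31). Taking the minimum, task 5 must finish by day 31 and start by 31 − 5 = day 26.
Task 3 has to be done before task 5 (must start by day 26). That means finishing by day 26, i.e. starting by 26 − 12 = day 14.
Task 1 has several dependents: task 3 (must start by day 14); task 5 (must start by day 26, minus 1-day gap → day 25); task 6 (must start by day 31, minus 3-day gap → day 28); task 7 (must start by day 42, minus 2-day gap → day 40). The earliest of those limits is day 14, so task 1 must start by 14 − 11 = day 3.

3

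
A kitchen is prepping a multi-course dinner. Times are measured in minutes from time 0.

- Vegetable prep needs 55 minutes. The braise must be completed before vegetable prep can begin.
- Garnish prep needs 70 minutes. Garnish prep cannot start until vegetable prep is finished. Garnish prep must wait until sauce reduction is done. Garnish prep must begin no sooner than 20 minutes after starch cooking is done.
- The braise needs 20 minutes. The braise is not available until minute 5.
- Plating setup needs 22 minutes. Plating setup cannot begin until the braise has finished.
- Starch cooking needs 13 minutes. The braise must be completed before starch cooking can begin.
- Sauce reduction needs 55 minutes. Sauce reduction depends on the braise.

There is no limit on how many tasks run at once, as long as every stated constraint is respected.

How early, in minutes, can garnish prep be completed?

The braise cannot begin until its own release at minute 5. It runs from minute 5 to 5 + 20 = minute 25.
After the braise (finishes minute 25), starch cooking can start at minute 25 and finishes at minute 38.
Sauce reduction waits on the braise (finishes minute 25), so it starts at minute 25 and finishes at 25 + 55 = minute 80.
Vegetable prep cannot begin until the braise (finishes minute 25). It runs from minute 25 to 25 + 55 = minute 80.
Garnish prep needs all of vegetable prep (finishes minute 80); sauce reduction (finishes minute 80); starch cooking (finishes minute 38, plus 20-minute gap → minute 58). That puts its earliest start at minute 80; it finishes at 80 + 70 = minute 150.

150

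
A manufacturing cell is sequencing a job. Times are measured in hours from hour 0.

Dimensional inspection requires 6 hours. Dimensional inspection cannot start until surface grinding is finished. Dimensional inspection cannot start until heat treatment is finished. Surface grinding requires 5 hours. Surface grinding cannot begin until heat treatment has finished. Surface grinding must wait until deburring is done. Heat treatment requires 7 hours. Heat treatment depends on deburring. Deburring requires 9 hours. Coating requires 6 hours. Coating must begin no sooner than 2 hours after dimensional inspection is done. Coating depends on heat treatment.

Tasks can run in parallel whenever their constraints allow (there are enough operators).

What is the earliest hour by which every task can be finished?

35

Deburring can start immediately at hour 0; it finishes at hour 9.
After deburring (finishes hour 9), heat treatment can start at hour 9 and finishes at hour 16.
For surface grinding: heat treatment (finishes hour 16); deburring (finishes hour 9). Taking the maximum gives a start of hour 16, and it finishes at 16 + 5 = hour 21.
Dimensional inspection cannot start until surface grinding (finishes hour 21); heat treatment (finishes hour 16). The controlling bound is hour 21, so dimensional inspection finishes at 21 + 6 = hour 27.
For coating: dimensional inspection (finishes hour 27, plus 2-hour gap → hour 29); heat treatment (finishes hour 16). Taking the maximum gives a start of hour 29, and it finishes at 29 + 6 = hour 35.
All tasks are finished once the last one completes. Finish times: Deburring at 9, Heat treatment at 16, Surface grinding at 21, Dimensional inspection at 27, Coating at 35. The latest is hour 35.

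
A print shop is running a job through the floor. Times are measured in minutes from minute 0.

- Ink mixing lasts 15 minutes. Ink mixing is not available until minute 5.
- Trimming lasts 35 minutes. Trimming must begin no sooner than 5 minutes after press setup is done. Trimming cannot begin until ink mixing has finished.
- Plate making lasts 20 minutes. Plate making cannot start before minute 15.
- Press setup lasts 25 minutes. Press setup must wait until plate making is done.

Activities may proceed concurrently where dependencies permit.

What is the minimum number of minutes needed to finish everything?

100

After its own release at minute 5, ink mixing can start at minute 5 and finishes at minute 20.
Plate making waits on its own release at minute 15, so it starts at minute 15 and finishes at 15 + 20 = minute 35.
After plate making (finishes minute 35), press setup can start at minute 35 and finishes at minute 60.
Trimming cannot start until press setup (finishes minute 60, plus 5-minute gap → minute 65); ink mixing (finishes minute 20). The controlling bound is minute 65, so trimming finishes at 65 + 35 = minute 100.
All tasks are finished once the last one completes. Finish times: Plate making at 35, Ink mixing at 20, Press setup at 60, Trimming at 100. The latest is minute 100.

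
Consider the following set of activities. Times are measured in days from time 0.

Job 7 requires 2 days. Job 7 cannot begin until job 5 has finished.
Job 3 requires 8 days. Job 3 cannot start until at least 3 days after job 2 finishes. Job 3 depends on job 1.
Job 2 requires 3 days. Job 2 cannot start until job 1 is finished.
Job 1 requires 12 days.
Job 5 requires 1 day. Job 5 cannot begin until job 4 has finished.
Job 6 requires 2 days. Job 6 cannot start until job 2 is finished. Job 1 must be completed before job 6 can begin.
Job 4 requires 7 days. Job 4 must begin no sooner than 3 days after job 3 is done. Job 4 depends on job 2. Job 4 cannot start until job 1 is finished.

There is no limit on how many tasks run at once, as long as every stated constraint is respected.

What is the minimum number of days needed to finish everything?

39

Job 1 can start immediately at day 0; it finishes at day 12.
Job 2 waits on job 1 (finishes day 12), so it starts at day 12 and finishes at 12 + 3 = day 15.
Job 6 needs all of job 2 (finishes day 15); job 1 (finishes day 12). That puts its earliest start at day 15; it finishes at 15 + 2 = day 17.
Job 3 cannot start until job 2 (finishes day 15, plus 3-day gap → day 18); job 1 (finishes day 12). The controlling bound is day 18, so job 3 finishes at 18 + 8 = day 26.
Job 4 has to wait for job 3 (finishes day 26, plus 3-day gap → day 29); job 2 (finishes day 15); job 1 (finishes day 12). The latest of these is day 29, so job 4 runs day 29 to 29 + 7 = day 36.
After job 4 (finishes day 36), job 5 can start at day 36 and finishes at day 37.
Job 7 cannot begin until job 5 (finishes day 37). It runs from day 37 to 37 + 2 = day 39.
All tasks are finished once the last one completes. Finish times: Job 1 at 12, Job 2 at 15, Job 3 at 26, Job 4 at 36, Job 5 at 37, Job 6 at 17, Job 7 at 39. The latest is day 39.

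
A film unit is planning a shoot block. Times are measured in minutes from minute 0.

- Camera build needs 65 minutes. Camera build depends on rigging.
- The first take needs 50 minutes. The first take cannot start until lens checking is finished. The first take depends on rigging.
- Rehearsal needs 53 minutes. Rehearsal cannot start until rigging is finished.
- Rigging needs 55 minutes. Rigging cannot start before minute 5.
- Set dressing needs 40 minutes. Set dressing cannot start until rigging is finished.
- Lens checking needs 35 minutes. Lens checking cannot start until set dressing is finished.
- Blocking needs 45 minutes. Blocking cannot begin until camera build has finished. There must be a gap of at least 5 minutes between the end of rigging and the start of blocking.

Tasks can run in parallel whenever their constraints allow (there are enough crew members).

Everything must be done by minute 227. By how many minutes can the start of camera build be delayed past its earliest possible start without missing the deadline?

57

After its own release at minute 5, rigging can start at minute 5 and finishes at minute 60.
Camera build waits on rigging (finishes minute 60), so it starts at minute 60 and finishes at 60 + 65 = minute 125.

Working backward from the deadline:
To finish by minute 227, blocking (duration 45) must start no later than minute 182.
Camera build has to be done before blocking (must start by minute 182). That means finishing by minute 182, i.e. starting by 182 − 65 = minute 117.
So camera build can start as early as minute 60 and as late as minute 117, giving 117 − 60 = 57 minutes of slack.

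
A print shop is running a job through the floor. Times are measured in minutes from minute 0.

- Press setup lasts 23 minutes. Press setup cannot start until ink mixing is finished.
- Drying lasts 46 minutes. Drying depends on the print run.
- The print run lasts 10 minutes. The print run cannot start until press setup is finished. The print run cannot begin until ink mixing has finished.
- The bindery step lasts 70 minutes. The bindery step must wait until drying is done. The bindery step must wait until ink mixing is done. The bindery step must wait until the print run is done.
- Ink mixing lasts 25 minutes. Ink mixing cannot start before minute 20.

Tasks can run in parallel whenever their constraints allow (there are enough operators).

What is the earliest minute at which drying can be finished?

After its own release at minute 20, ink mixing can start at minute 20 and finishes at minute 45.
Press setup cannot begin until ink mixing (finishes minute 45). It runs from minute 45 to 45 + 23 = minute 68.
For the print run: press setup (finishes minute 68); ink mixing (finishes minute 45). Taking the maximum gives a start of minute 68, and it finishes at 68 + 10 = minute 78.
Drying waits on the print run (finishes minute 78), so it starts at minute 78 and finishes at 78 + 46 = minute 124.

124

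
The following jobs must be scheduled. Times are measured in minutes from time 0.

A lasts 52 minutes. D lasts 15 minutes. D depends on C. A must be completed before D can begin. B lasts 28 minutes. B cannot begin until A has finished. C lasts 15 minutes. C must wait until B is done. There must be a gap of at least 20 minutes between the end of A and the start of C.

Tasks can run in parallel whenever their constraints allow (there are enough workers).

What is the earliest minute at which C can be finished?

Nothing blocks A, so it runs from minute 0 to minute 52.
After A (finishes minute 52), B can start at minute 52 and finishes at minute 80.
For C: B (finishes minute 80); A (finishes minute 52, plus 20-minute gap → minute 72). Taking the maximum gives a start of minute 80, and it finishes at 80 + 15 = minute 95.

95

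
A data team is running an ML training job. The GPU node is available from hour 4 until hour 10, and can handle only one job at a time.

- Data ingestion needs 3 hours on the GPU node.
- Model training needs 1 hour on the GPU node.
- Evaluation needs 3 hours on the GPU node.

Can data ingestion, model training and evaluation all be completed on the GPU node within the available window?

The GPU node window is 10 − 4 = 6 hours.
Running back to back, the jobs need 3 + 1 + 3 = 7 hours on the GPU node.
Since 7 > 6, they cannot all fit.

No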